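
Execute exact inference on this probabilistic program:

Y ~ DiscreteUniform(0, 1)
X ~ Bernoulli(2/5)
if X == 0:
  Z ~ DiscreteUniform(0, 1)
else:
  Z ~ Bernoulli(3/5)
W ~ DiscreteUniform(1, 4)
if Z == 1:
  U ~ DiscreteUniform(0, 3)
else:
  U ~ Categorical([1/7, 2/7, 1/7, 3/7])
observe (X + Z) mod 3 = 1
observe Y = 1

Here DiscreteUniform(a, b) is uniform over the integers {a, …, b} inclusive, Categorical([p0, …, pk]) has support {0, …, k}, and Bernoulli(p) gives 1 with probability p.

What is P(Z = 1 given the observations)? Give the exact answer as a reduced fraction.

P(Z = 1 | obs) = 15/23

Enumerate traces; 32 have nonzero weight after conditioning:
  (Y=1, X=0, Z=1, W=1, U=0) weight 3/320
  (Y=1, X=0, Z=1, W=1, U=1) weight 3/320
  (Y=1, X=0, Z=1, W=1, U=2) weight 3/320
  (Y=1, X=0, Z=1, W=1, U=3) weight 3/320
  (Y=1, X=0, Z=1, W=2, U=0) weight 3/320
  (Y=1, X=0, Z=1, W=2, U=1) weight 3/320
  (Y=1, X=0, Z=1, W=2, U=2) weight 3/320
  (Y=1, X=0, Z=1, W=2, U=3) weight 3/320
  (Y=1, X=1, Z=0, W=1, U=0) weight 1/350
  … 23 more
Group by Z:
  weight(Z=0) = 2/25
  weight(Z=1) = 3/20
Total weight = 2/25 + 3/20 = 23/100
P(Z=0 | obs) = 2/25 / 23/100 = 8/23
P(Z=1 | obs) = 3/20 / 23/100 = 15/23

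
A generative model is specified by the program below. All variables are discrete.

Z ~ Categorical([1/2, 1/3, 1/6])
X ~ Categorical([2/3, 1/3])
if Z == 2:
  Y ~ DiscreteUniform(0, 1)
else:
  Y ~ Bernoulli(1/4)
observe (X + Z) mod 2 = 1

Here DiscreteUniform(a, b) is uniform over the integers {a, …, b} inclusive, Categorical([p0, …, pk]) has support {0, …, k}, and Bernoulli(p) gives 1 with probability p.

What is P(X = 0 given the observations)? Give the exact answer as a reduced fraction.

P(X = 0 | obs) = 1/2

Enumerate traces; 6 have nonzero weight after conditioning:
  (Z=0, X=1, Y=0) weight 1/8
  (Z=0, X=1, Y=1) weight 1/24
  (Z=1, X=0, Y=0) weight 1/6
  (Z=1, X=0, Y=1) weight 1/18
  (Z=2, X=1, Y=0) weight 1/36
  (Z=2, X=1, Y=1) weight 1/36
Group by X:
  weight(X=0) = 2/9
  weight(X=1) = 2/9
Total weight = 2/9 + 2/9 = 4/9
P(X=0 | obs) = 2/9 / 4/9 = 1/2
P(X=1 | obs) = 2/9 / 4/9 = 1/2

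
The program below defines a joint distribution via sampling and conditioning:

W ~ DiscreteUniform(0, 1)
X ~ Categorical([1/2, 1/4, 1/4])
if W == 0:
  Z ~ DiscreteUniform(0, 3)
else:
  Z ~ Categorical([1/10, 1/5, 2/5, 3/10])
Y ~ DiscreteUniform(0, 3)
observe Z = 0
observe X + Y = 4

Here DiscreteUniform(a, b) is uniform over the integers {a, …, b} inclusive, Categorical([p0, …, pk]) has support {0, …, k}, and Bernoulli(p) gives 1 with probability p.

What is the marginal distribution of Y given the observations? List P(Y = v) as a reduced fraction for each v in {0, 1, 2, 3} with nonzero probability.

Enumerate traces; 4 have nonzero weight after conditioning:
  (W=0, X=1, Z=0, Y=3) weight 1/128
  (W=0, X=2, Z=0, Y=2) weight 1/128
  (W=1, X=1, Z=0, Y=3) weight 1/320
  (W=1, X=2, Z=0, Y=2) weight 1/320
Group by Y:
  weight(Y=2) = 7/640
  weight(Y=3) = 7/640
Total weight = 7/640 + 7/640 = 7/320
P(Y=2 | obs) = 7/640 / 7/320 = 1/2
P(Y=3 | obs) = 7/640 / 7/320 = 1/2

P(Y=2) = 1/2, P(Y=3) = 1/2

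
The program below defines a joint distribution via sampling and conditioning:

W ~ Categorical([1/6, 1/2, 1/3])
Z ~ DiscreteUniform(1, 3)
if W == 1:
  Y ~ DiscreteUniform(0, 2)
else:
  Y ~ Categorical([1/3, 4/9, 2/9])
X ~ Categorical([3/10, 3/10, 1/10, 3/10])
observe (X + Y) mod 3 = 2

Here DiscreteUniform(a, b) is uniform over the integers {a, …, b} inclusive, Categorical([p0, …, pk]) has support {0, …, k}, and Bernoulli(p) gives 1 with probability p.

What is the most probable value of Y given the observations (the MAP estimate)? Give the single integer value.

Enumerate traces; 36 have nonzero weight after conditioning:
  (W=0, Z=1, Y=0, X=2) weight 1/540
  (W=0, Z=1, Y=1, X=1) weight 1/135
  (W=0, Z=1, Y=2, X=0) weight 1/270
  (W=0, Z=1, Y=2, X=3) weight 1/270
  (W=0, Z=2, Y=0, X=2) weight 1/540
  (W=0, Z=2, Y=1, X=1) weight 1/135
  (W=0, Z=2, Y=2, X=0) weight 1/270
  (W=0, Z=2, Y=2, X=3) weight 1/270
  … 28 more
Group by Y:
  weight(Y=0) = 1/30
  weight(Y=1) = 7/60
  weight(Y=2) = 1/6
Total weight = 1/30 + 7/60 + 1/6 = 19/60
P(Y=0 | obs) = 1/30 / 19/60 = 2/19
P(Y=1 | obs) = 7/60 / 19/60 = 7/19
P(Y=2 | obs) = 1/6 / 19/60 = 10/19
argmax = 2

argmax_v P(Y = v | obs) = 2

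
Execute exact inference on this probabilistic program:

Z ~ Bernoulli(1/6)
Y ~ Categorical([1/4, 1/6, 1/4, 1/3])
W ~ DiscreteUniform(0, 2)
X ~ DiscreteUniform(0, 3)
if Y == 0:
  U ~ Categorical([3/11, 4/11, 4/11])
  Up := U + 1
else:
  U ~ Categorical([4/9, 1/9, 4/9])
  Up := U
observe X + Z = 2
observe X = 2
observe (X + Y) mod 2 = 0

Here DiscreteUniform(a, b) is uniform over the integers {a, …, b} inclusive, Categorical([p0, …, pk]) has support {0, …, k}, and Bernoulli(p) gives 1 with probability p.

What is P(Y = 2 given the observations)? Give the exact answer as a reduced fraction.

Enumerate traces; 18 have nonzero weight after conditioning:
  (Z=0, Y=0, W=0, X=2, U=0) weight 5/1056
  (Z=0, Y=0, W=0, X=2, U=1) weight 5/792
  (Z=0, Y=0, W=0, X=2, U=2) weight 5/792
  (Z=0, Y=0, W=1, X=2, U=0) weight 5/1056
  (Z=0, Y=0, W=1, X=2, U=1) weight 5/792
  (Z=0, Y=0, W=1, X=2, U=2) weight 5/792
  (Z=0, Y=0, W=2, X=2, U=0) weight 5/1056
  (Z=0, Y=0, W=2, X=2, U=1) weight 5/792
  (Z=0, Y=2, W=0, X=2, U=0) weight 5/648
  … 9 more
Group by Y:
  weight(Y=0) = 5/96
  weight(Y=2) = 5/96
Total weight = 5/96 + 5/96 = 5/48
P(Y=0 | obs) = 5/96 / 5/48 = 1/2
P(Y=2 | obs) = 5/96 / 5/48 = 1/2

P(Y = 2 | obs) = 1/2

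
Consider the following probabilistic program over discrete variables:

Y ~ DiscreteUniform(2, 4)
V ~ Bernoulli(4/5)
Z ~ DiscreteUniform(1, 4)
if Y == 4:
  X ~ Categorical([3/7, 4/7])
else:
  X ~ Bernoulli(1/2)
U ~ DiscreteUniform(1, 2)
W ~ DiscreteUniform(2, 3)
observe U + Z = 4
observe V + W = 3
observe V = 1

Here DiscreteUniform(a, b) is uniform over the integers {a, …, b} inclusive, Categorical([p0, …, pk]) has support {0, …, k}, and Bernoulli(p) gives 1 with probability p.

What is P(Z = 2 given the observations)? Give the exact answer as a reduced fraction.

Enumerate traces; 12 have nonzero weight after conditioning:
  (Y=2, V=1, Z=2, X=0, U=2, W=2) weight 1/120
  (Y=2, V=1, Z=2, X=1, U=2, W=2) weight 1/120
  (Y=2, V=1, Z=3, X=0, U=1, W=2) weight 1/120
  (Y=2, V=1, Z=3, X=1, U=1, W=2) weight 1/120
  (Y=3, V=1, Z=2, X=0, U=2, W=2) weight 1/120
  (Y=3, V=1, Z=2, X=1, U=2, W=2) weight 1/120
  (Y=3, V=1, Z=3, X=0, U=1, W=2) weight 1/120
  (Y=3, V=1, Z=3, X=1, U=1, W=2) weight 1/120
  … 4 more
Group by Z:
  weight(Z=2) = 1/20
  weight(Z=3) = 1/20
Total weight = 1/20 + 1/20 = 1/10
P(Z=2 | obs) = 1/20 / 1/10 = 1/2
P(Z=3 | obs) = 1/20 / 1/10 = 1/2

P(Z = 2 | obs) = 1/2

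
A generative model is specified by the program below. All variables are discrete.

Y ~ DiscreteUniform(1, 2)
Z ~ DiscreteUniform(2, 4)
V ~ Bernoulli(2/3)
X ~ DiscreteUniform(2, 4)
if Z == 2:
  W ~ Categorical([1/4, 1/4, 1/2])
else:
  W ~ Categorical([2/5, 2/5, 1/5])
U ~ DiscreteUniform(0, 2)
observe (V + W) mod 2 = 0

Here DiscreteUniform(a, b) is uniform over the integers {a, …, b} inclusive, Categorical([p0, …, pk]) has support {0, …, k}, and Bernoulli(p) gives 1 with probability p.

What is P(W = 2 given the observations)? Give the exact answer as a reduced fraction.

Enumerate traces; 162 have nonzero weight after conditioning:
  (Y=1, Z=2, V=0, X=2, W=0, U=0) weight 1/648
  (Y=1, Z=2, V=0, X=2, W=0, U=1) weight 1/648
  (Y=1, Z=2, V=0, X=2, W=0, U=2) weight 1/648
  (Y=1, Z=2, V=0, X=2, W=2, U=0) weight 1/324
  (Y=1, Z=2, V=0, X=2, W=2, U=1) weight 1/324
  (Y=1, Z=2, V=0, X=2, W=2, U=2) weight 1/324
  (Y=1, Z=2, V=0, X=3, W=0, U=0) weight 1/648
  (Y=1, Z=2, V=0, X=3, W=0, U=1) weight 1/648
  (Y=1, Z=2, V=1, X=2, W=1, U=0) weight 1/324
  … 153 more
Group by W:
  weight(W=0) = 7/60
  weight(W=1) = 7/30
  weight(W=2) = 1/10
Total weight = 7/60 + 7/30 + 1/10 = 9/20
P(W=0 | obs) = 7/60 / 9/20 = 7/27
P(W=1 | obs) = 7/30 / 9/20 = 14/27
P(W=2 | obs) = 1/10 / 9/20 = 2/9

P(W = 2 | obs) = 2/9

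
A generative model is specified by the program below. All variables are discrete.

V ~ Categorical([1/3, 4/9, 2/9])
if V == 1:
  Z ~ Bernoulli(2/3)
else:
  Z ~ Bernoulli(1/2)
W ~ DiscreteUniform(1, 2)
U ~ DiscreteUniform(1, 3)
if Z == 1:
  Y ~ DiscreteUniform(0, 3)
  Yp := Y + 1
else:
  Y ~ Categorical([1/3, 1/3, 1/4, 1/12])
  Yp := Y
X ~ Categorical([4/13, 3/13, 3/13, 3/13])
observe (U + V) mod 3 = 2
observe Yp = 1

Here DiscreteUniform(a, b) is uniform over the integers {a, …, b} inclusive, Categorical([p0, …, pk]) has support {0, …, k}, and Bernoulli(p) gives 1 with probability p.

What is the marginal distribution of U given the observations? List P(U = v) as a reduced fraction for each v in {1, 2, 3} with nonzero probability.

P(U=1) = 16/37, P(U=2) = 63/185, P(U=3) = 42/185

Enumerate traces; 48 have nonzero weight after conditioning:
  (V=0, Z=0, W=1, U=2, Y=1, X=0) weight 1/351
  (V=0, Z=0, W=1, U=2, Y=1, X=1) weight 1/468
  (V=0, Z=0, W=1, U=2, Y=1, X=2) weight 1/468
  (V=0, Z=0, W=1, U=2, Y=1, X=3) weight 1/468
  (V=0, Z=0, W=2, U=2, Y=1, X=0) weight 1/351
  (V=0, Z=0, W=2, U=2, Y=1, X=1) weight 1/468
  (V=0, Z=0, W=2, U=2, Y=1, X=2) weight 1/468
  (V=0, Z=0, W=2, U=2, Y=1, X=3) weight 1/468
  (V=1, Z=0, W=1, U=1, Y=1, X=0) weight 8/3159
  (V=2, Z=0, W=1, U=3, Y=1, X=0) weight 2/1053
  … 38 more
Group by U:
  weight(U=1) = 10/243
  weight(U=2) = 7/216
  weight(U=3) = 7/324
Total weight = 10/243 + 7/216 + 7/324 = 185/1944
P(U=1 | obs) = 10/243 / 185/1944 = 16/37
P(U=2 | obs) = 7/216 / 185/1944 = 63/185
P(U=3 | obs) = 7/324 / 185/1944 = 42/185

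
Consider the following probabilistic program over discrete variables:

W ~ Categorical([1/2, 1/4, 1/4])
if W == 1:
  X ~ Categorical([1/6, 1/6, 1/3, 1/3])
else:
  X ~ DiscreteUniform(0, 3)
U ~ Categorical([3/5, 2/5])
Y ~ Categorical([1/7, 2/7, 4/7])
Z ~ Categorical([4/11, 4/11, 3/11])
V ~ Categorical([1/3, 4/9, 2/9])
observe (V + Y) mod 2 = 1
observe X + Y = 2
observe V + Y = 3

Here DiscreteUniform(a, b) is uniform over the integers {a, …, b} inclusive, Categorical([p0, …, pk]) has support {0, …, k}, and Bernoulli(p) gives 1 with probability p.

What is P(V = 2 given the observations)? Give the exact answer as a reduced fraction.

Enumerate traces; 36 have nonzero weight after conditioning:
  (W=0, X=0, U=0, Y=2, Z=0, V=1) weight 8/1155
  (W=0, X=0, U=0, Y=2, Z=1, V=1) weight 8/1155
  (W=0, X=0, U=0, Y=2, Z=2, V=1) weight 2/385
  (W=0, X=0, U=1, Y=2, Z=0, V=1) weight 16/3465
  (W=0, X=0, U=1, Y=2, Z=1, V=1) weight 16/3465
  (W=0, X=0, U=1, Y=2, Z=2, V=1) weight 4/1155
  (W=0, X=1, U=0, Y=1, Z=0, V=2) weight 2/1155
  (W=0, X=1, U=0, Y=1, Z=1, V=2) weight 2/1155
  … 28 more
Group by V:
  weight(V=1) = 11/189
  weight(V=2) = 11/756
Total weight = 11/189 + 11/756 = 55/756
P(V=1 | obs) = 11/189 / 55/756 = 4/5
P(V=2 | obs) = 11/756 / 55/756 = 1/5

P(V = 2 | obs) = 1/5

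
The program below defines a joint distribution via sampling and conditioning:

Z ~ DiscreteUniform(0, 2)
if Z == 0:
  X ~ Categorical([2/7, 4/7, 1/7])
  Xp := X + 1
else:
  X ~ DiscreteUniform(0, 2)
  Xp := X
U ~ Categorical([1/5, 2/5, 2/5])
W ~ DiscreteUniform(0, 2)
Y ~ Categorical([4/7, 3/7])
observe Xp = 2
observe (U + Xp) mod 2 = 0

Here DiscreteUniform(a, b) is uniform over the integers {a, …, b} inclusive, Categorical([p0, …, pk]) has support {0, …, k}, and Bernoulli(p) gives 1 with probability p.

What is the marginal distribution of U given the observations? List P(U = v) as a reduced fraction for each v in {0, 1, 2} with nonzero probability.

P(U=0) = 1/3, P(U=2) = 2/3

Enumerate traces; 36 have nonzero weight after conditioning:
  (Z=0, X=1, U=0, W=0, Y=0) weight 16/2205
  (Z=0, X=1, U=0, W=0, Y=1) weight 4/735
  (Z=0, X=1, U=0, W=1, Y=0) weight 16/2205
  (Z=0, X=1, U=0, W=1, Y=1) weight 4/735
  (Z=0, X=1, U=0, W=2, Y=0) weight 16/2205
  (Z=0, X=1, U=0, W=2, Y=1) weight 4/735
  (Z=0, X=1, U=2, W=0, Y=0) weight 32/2205
  (Z=0, X=1, U=2, W=0, Y=1) weight 8/735
  … 28 more
Group by U:
  weight(U=0) = 26/315
  weight(U=2) = 52/315
Total weight = 26/315 + 52/315 = 26/105
P(U=0 | obs) = 26/315 / 26/105 = 1/3
P(U=2 | obs) = 52/315 / 26/105 = 2/3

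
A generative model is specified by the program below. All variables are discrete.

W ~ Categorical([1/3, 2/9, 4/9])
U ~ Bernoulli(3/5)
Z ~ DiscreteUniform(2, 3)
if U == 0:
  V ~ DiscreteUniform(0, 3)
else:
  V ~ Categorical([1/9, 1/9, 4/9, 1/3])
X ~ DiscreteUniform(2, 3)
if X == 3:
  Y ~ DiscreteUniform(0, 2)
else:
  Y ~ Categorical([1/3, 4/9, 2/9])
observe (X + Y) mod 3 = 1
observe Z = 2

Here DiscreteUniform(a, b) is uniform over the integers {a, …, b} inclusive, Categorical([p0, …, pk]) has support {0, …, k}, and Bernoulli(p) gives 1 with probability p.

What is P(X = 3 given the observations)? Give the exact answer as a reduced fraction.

Enumerate traces; 48 have nonzero weight after conditioning:
  (W=0, U=0, Z=2, V=0, X=2, Y=2) weight 1/540
  (W=0, U=0, Z=2, V=0, X=3, Y=1) weight 1/360
  (W=0, U=0, Z=2, V=1, X=2, Y=2) weight 1/540
  (W=0, U=0, Z=2, V=1, X=3, Y=1) weight 1/360
  (W=0, U=0, Z=2, V=2, X=2, Y=2) weight 1/540
  (W=0, U=0, Z=2, V=2, X=3, Y=1) weight 1/360
  (W=0, U=0, Z=2, V=3, X=2, Y=2) weight 1/540
  (W=0, U=0, Z=2, V=3, X=3, Y=1) weight 1/360
  … 40 more
Group by X:
  weight(X=2) = 1/18
  weight(X=3) = 1/12
Total weight = 1/18 + 1/12 = 5/36
P(X=2 | obs) = 1/18 / 5/36 = 2/5
P(X=3 | obs) = 1/12 / 5/36 = 3/5

P(X = 3 | obs) = 3/5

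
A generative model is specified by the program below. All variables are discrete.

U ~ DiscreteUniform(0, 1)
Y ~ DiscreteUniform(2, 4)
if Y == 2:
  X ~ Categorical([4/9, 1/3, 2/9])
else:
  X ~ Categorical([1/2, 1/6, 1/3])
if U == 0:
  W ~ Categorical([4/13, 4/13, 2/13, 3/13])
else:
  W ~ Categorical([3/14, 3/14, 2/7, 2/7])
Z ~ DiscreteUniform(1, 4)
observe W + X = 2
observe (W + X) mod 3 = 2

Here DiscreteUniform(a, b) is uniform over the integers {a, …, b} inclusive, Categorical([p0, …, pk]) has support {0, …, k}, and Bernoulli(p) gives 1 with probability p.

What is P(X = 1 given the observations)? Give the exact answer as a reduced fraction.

Enumerate traces; 72 have nonzero weight after conditioning:
  (U=0, Y=2, X=0, W=2, Z=1) weight 1/351
  (U=0, Y=2, X=0, W=2, Z=2) weight 1/351
  (U=0, Y=2, X=0, W=2, Z=3) weight 1/351
  (U=0, Y=2, X=0, W=2, Z=4) weight 1/351
  (U=0, Y=2, X=1, W=1, Z=1) weight 1/234
  (U=0, Y=2, X=1, W=1, Z=2) weight 1/234
  (U=0, Y=2, X=1, W=1, Z=3) weight 1/234
  (U=0, Y=2, X=1, W=1, Z=4) weight 1/234
  (U=0, Y=2, X=2, W=0, Z=1) weight 1/351
  … 63 more
Group by X:
  weight(X=0) = 20/189
  weight(X=1) = 95/1638
  weight(X=2) = 190/2457
Total weight = 20/189 + 95/1638 + 190/2457 = 395/1638
P(X=0 | obs) = 20/189 / 395/1638 = 104/237
P(X=1 | obs) = 95/1638 / 395/1638 = 19/79
P(X=2 | obs) = 190/2457 / 395/1638 = 76/237

P(X = 1 | obs) = 19/79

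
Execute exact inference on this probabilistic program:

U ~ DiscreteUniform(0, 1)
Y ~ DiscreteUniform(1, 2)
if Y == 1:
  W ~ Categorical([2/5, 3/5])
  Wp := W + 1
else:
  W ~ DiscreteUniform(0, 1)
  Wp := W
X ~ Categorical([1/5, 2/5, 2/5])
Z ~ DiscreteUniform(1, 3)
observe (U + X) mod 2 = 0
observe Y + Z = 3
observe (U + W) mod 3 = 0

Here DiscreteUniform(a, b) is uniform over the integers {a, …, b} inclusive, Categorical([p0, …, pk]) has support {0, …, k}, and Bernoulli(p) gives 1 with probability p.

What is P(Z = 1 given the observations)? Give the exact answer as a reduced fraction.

Enumerate traces; 4 have nonzero weight after conditioning:
  (U=0, Y=1, W=0, X=0, Z=2) weight 1/150
  (U=0, Y=1, W=0, X=2, Z=2) weight 1/75
  (U=0, Y=2, W=0, X=0, Z=1) weight 1/120
  (U=0, Y=2, W=0, X=2, Z=1) weight 1/60
Group by Z:
  weight(Z=1) = 1/40
  weight(Z=2) = 1/50
Total weight = 1/40 + 1/50 = 9/200
P(Z=1 | obs) = 1/40 / 9/200 = 5/9
P(Z=2 | obs) = 1/50 / 9/200 = 4/9

P(Z = 1 | obs) = 5/9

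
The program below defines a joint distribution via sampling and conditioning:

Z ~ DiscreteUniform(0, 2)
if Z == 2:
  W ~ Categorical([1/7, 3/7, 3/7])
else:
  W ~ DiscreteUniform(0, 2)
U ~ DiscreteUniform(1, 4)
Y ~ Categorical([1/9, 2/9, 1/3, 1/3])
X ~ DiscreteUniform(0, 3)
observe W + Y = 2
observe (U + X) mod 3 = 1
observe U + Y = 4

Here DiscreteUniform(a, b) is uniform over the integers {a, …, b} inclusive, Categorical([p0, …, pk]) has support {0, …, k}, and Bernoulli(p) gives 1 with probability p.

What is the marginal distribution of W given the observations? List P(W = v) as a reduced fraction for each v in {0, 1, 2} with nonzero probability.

Enumerate traces; 12 have nonzero weight after conditioning:
  (Z=0, W=0, U=2, Y=2, X=2) weight 1/432
  (Z=0, W=1, U=3, Y=1, X=1) weight 1/648
  (Z=0, W=2, U=4, Y=0, X=0) weight 1/1296
  (Z=0, W=2, U=4, Y=0, X=3) weight 1/1296
  (Z=1, W=0, U=2, Y=2, X=2) weight 1/432
  (Z=1, W=1, U=3, Y=1, X=1) weight 1/648
  (Z=1, W=2, U=4, Y=0, X=0) weight 1/1296
  (Z=1, W=2, U=4, Y=0, X=3) weight 1/1296
  … 4 more
Group by W:
  weight(W=0) = 17/3024
  weight(W=1) = 23/4536
  weight(W=2) = 23/4536
Total weight = 17/3024 + 23/4536 + 23/4536 = 143/9072
P(W=0 | obs) = 17/3024 / 143/9072 = 51/143
P(W=1 | obs) = 23/4536 / 143/9072 = 46/143
P(W=2 | obs) = 23/4536 / 143/9072 = 46/143

P(W=0) = 51/143, P(W=1) = 46/143, P(W=2) = 46/143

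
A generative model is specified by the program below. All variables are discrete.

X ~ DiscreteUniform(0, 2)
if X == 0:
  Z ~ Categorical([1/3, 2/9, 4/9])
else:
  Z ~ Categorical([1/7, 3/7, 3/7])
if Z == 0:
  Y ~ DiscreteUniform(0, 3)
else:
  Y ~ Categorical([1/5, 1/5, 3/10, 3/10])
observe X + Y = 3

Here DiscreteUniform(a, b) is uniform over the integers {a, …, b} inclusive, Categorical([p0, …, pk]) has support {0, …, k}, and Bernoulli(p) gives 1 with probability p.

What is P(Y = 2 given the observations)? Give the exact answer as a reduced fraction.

Enumerate traces; 9 have nonzero weight after conditioning:
  (X=0, Z=0, Y=3) weight 1/36
  (X=0, Z=1, Y=3) weight 1/45
  (X=0, Z=2, Y=3) weight 2/45
  (X=1, Z=0, Y=2) weight 1/84
  (X=1, Z=1, Y=2) weight 3/70
  (X=1, Z=2, Y=2) weight 3/70
  (X=2, Z=0, Y=1) weight 1/84
  (X=2, Z=1, Y=1) weight 1/35
  … 1 more
Group by Y:
  weight(Y=1) = 29/420
  weight(Y=2) = 41/420
  weight(Y=3) = 17/180
Total weight = 29/420 + 41/420 + 17/180 = 47/180
P(Y=1 | obs) = 29/420 / 47/180 = 87/329
P(Y=2 | obs) = 41/420 / 47/180 = 123/329
P(Y=3 | obs) = 17/180 / 47/180 = 17/47

P(Y = 2 | obs) = 123/329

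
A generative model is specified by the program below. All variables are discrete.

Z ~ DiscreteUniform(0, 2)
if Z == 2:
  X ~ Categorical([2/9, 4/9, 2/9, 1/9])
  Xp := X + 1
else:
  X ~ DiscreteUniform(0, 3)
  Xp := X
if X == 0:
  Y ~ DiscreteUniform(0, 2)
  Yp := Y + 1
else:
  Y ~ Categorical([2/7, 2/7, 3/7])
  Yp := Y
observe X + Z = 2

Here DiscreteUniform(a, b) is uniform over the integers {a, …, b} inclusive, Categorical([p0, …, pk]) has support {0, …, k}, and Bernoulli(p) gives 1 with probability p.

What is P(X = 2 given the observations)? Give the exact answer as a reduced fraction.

Enumerate traces; 9 have nonzero weight after conditioning:
  (Z=0, X=2, Y=0) weight 1/42
  (Z=0, X=2, Y=1) weight 1/42
  (Z=0, X=2, Y=2) weight 1/28
  (Z=1, X=1, Y=0) weight 1/42
  (Z=1, X=1, Y=1) weight 1/42
  (Z=1, X=1, Y=2) weight 1/28
  (Z=2, X=0, Y=0) weight 2/81
  (Z=2, X=0, Y=1) weight 2/81
  … 1 more
Group by X:
  weight(X=0) = 2/27
  weight(X=1) = 1/12
  weight(X=2) = 1/12
Total weight = 2/27 + 1/12 + 1/12 = 13/54
P(X=0 | obs) = 2/27 / 13/54 = 4/13
P(X=1 | obs) = 1/12 / 13/54 = 9/26
P(X=2 | obs) = 1/12 / 13/54 = 9/26

P(X = 2 | obs) = 9/26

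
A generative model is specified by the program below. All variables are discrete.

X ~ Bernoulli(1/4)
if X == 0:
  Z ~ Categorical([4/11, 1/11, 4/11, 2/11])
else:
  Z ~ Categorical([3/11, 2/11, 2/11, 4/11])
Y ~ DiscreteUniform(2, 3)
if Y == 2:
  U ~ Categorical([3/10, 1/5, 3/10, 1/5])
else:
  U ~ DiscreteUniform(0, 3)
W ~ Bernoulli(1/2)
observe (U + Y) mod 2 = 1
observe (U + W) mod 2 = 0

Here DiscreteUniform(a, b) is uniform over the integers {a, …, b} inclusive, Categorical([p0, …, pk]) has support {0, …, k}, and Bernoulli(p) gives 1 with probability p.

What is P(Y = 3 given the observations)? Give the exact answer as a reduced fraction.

P(Y = 3 | obs) = 5/9

Enumerate traces; 32 have nonzero weight after conditioning:
  (X=0, Z=0, Y=2, U=1, W=1) weight 3/220
  (X=0, Z=0, Y=2, U=3, W=1) weight 3/220
  (X=0, Z=0, Y=3, U=0, W=0) weight 3/176
  (X=0, Z=0, Y=3, U=2, W=0) weight 3/176
  (X=0, Z=1, Y=2, U=1, W=1) weight 3/880
  (X=0, Z=1, Y=2, U=3, W=1) weight 3/880
  (X=0, Z=1, Y=3, U=0, W=0) weight 3/704
  (X=0, Z=1, Y=3, U=2, W=0) weight 3/704
  … 24 more
Group by Y:
  weight(Y=2) = 1/10
  weight(Y=3) = 1/8
Total weight = 1/10 + 1/8 = 9/40
P(Y=2 | obs) = 1/10 / 9/40 = 4/9
P(Y=3 | obs) = 1/8 / 9/40 = 5/9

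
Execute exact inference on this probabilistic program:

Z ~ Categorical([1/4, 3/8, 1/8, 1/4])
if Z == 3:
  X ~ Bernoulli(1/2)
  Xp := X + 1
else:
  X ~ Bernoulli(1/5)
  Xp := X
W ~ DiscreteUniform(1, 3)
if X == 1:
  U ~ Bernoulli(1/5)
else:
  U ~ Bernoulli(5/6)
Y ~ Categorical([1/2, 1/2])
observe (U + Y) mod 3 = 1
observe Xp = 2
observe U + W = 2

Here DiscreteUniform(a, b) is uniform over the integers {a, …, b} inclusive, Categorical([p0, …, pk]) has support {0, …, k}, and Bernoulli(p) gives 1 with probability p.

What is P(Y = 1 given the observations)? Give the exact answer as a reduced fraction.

P(Y = 1 | obs) = 4/5

Enumerate traces; 2 have nonzero weight after conditioning:
  (Z=3, X=1, W=1, U=1, Y=0) weight 1/240
  (Z=3, X=1, W=2, U=0, Y=1) weight 1/60
Group by Y:
  weight(Y=0) = 1/240
  weight(Y=1) = 1/60
Total weight = 1/240 + 1/60 = 1/48
P(Y=0 | obs) = 1/240 / 1/48 = 1/5
P(Y=1 | obs) = 1/60 / 1/48 = 4/5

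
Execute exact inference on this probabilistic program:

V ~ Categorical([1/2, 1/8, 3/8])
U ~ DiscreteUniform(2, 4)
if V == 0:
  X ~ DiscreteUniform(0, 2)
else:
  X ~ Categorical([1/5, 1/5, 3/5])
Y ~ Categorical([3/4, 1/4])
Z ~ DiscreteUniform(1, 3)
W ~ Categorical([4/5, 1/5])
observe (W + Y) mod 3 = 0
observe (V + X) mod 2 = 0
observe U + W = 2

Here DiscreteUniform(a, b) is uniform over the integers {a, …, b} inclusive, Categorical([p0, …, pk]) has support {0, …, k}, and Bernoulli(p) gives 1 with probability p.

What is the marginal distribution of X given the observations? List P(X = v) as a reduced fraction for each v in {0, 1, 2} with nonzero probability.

Enumerate traces; 15 have nonzero weight after conditioning:
  (V=0, U=2, X=0, Y=0, Z=1, W=0) weight 1/90
  (V=0, U=2, X=0, Y=0, Z=2, W=0) weight 1/90
  (V=0, U=2, X=0, Y=0, Z=3, W=0) weight 1/90
  (V=0, U=2, X=2, Y=0, Z=1, W=0) weight 1/90
  (V=0, U=2, X=2, Y=0, Z=2, W=0) weight 1/90
  (V=0, U=2, X=2, Y=0, Z=3, W=0) weight 1/90
  (V=1, U=2, X=1, Y=0, Z=1, W=0) weight 1/600
  (V=1, U=2, X=1, Y=0, Z=2, W=0) weight 1/600
  … 7 more
Group by X:
  weight(X=0) = 29/600
  weight(X=1) = 1/200
  weight(X=2) = 47/600
Total weight = 29/600 + 1/200 + 47/600 = 79/600
P(X=0 | obs) = 29/600 / 79/600 = 29/79
P(X=1 | obs) = 1/200 / 79/600 = 3/79
P(X=2 | obs) = 47/600 / 79/600 = 47/79

P(X=0) = 29/79, P(X=1) = 3/79, P(X=2) = 47/79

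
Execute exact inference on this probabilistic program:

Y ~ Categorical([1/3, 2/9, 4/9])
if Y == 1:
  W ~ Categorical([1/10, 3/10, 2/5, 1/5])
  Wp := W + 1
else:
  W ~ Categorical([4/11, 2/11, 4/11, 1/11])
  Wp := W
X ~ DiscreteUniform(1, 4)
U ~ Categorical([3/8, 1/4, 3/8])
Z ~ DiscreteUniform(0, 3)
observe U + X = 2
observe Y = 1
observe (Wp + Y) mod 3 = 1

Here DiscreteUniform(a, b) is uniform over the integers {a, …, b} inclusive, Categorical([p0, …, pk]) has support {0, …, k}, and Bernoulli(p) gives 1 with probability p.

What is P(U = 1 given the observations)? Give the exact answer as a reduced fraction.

Enumerate traces; 8 have nonzero weight after conditioning:
  (Y=1, W=2, X=1, U=1, Z=0) weight 1/720
  (Y=1, W=2, X=1, U=1, Z=1) weight 1/720
  (Y=1, W=2, X=1, U=1, Z=2) weight 1/720
  (Y=1, W=2, X=1, U=1, Z=3) weight 1/720
  (Y=1, W=2, X=2, U=0, Z=0) weight 1/480
  (Y=1, W=2, X=2, U=0, Z=1) weight 1/480
  (Y=1, W=2, X=2, U=0, Z=2) weight 1/480
  (Y=1, W=2, X=2, U=0, Z=3) weight 1/480
Group by U:
  weight(U=0) = 1/120
  weight(U=1) = 1/180
Total weight = 1/120 + 1/180 = 1/72
P(U=0 | obs) = 1/120 / 1/72 = 3/5
P(U=1 | obs) = 1/180 / 1/72 = 2/5

P(U = 1 | obs) = 2/5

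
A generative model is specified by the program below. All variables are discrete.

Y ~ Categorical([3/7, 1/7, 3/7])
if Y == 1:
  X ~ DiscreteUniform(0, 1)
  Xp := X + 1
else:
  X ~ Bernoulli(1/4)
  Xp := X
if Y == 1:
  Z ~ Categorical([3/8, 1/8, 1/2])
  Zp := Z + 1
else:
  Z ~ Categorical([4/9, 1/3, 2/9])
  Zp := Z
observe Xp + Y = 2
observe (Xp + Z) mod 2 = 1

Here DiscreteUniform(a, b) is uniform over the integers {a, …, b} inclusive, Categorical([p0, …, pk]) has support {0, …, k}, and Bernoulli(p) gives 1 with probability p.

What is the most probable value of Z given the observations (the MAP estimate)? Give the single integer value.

Enumerate traces; 3 have nonzero weight after conditioning:
  (Y=1, X=0, Z=0) weight 3/112
  (Y=1, X=0, Z=2) weight 1/28
  (Y=2, X=0, Z=1) weight 3/28
Group by Z:
  weight(Z=0) = 3/112
  weight(Z=1) = 3/28
  weight(Z=2) = 1/28
Total weight = 3/112 + 3/28 + 1/28 = 19/112
P(Z=0 | obs) = 3/112 / 19/112 = 3/19
P(Z=1 | obs) = 3/28 / 19/112 = 12/19
P(Z=2 | obs) = 1/28 / 19/112 = 4/19
argmax = 1

argmax_v P(Z = v | obs) = 1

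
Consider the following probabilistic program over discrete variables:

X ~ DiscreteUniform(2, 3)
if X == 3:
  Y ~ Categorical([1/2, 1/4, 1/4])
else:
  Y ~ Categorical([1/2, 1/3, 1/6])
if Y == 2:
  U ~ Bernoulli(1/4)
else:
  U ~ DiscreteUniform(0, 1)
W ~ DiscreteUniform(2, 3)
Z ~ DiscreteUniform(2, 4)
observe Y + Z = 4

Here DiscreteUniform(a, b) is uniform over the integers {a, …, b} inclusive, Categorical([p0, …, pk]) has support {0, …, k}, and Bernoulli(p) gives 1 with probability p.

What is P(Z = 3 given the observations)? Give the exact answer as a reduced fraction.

P(Z = 3 | obs) = 7/24

Enumerate traces; 24 have nonzero weight after conditioning:
  (X=2, Y=0, U=0, W=2, Z=4) weight 1/48
  (X=2, Y=0, U=0, W=3, Z=4) weight 1/48
  (X=2, Y=0, U=1, W=2, Z=4) weight 1/48
  (X=2, Y=0, U=1, W=3, Z=4) weight 1/48
  (X=2, Y=1, U=0, W=2, Z=3) weight 1/72
  (X=2, Y=1, U=0, W=3, Z=3) weight 1/72
  (X=2, Y=1, U=1, W=2, Z=3) weight 1/72
  (X=2, Y=1, U=1, W=3, Z=3) weight 1/72
  (X=2, Y=2, U=0, W=2, Z=2) weight 1/96
  … 15 more
Group by Z:
  weight(Z=2) = 5/72
  weight(Z=3) = 7/72
  weight(Z=4) = 1/6
Total weight = 5/72 + 7/72 + 1/6 = 1/3
P(Z=2 | obs) = 5/72 / 1/3 = 5/24
P(Z=3 | obs) = 7/72 / 1/3 = 7/24
P(Z=4 | obs) = 1/6 / 1/3 = 1/2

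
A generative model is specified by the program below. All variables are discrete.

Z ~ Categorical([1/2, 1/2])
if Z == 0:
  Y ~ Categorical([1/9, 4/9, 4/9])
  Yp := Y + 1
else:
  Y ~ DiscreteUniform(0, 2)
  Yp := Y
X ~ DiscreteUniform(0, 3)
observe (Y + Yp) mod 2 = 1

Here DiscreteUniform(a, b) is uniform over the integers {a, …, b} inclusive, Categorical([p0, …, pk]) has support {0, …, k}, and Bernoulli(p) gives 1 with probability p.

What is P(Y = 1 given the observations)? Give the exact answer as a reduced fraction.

P(Y = 1 | obs) = 4/9

Enumerate traces; 12 have nonzero weight after conditioning:
  (Z=0, Y=0, X=0) weight 1/72
  (Z=0, Y=0, X=1) weight 1/72
  (Z=0, Y=0, X=2) weight 1/72
  (Z=0, Y=0, X=3) weight 1/72
  (Z=0, Y=1, X=0) weight 1/18
  (Z=0, Y=1, X=1) weight 1/18
  (Z=0, Y=1, X=2) weight 1/18
  (Z=0, Y=1, X=3) weight 1/18
  (Z=0, Y=2, X=0) weight 1/18
  … 3 more
Group by Y:
  weight(Y=0) = 1/18
  weight(Y=1) = 2/9
  weight(Y=2) = 2/9
Total weight = 1/18 + 2/9 + 2/9 = 1/2
P(Y=0 | obs) = 1/18 / 1/2 = 1/9
P(Y=1 | obs) = 2/9 / 1/2 = 4/9
P(Y=2 | obs) = 2/9 / 1/2 = 4/9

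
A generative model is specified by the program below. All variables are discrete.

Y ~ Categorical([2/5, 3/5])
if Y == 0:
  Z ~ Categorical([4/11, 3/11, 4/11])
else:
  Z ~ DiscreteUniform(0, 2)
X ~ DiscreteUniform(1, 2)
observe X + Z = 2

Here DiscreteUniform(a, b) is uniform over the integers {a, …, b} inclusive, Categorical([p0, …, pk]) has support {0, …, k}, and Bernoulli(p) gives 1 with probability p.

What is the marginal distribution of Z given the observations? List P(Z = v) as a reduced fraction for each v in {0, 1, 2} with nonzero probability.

Enumerate traces; 4 have nonzero weight after conditioning:
  (Y=0, Z=0, X=2) weight 4/55
  (Y=0, Z=1, X=1) weight 3/55
  (Y=1, Z=0, X=2) weight 1/10
  (Y=1, Z=1, X=1) weight 1/10
Group by Z:
  weight(Z=0) = 19/110
  weight(Z=1) = 17/110
Total weight = 19/110 + 17/110 = 18/55
P(Z=0 | obs) = 19/110 / 18/55 = 19/36
P(Z=1 | obs) = 17/110 / 18/55 = 17/36

P(Z=0) = 19/36, P(Z=1) = 17/36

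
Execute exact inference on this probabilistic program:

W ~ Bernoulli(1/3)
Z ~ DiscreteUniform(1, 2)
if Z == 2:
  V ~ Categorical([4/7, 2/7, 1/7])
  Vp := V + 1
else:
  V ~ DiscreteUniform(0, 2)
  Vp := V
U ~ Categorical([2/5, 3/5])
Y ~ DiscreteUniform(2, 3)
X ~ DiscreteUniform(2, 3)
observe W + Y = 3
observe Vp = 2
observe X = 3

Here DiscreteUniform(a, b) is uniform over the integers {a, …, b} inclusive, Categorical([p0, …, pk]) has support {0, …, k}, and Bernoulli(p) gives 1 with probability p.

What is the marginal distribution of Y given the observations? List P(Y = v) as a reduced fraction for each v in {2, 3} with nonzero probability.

Enumerate traces; 8 have nonzero weight after conditioning:
  (W=0, Z=1, V=2, U=0, Y=3, X=3) weight 1/90
  (W=0, Z=1, V=2, U=1, Y=3, X=3) weight 1/60
  (W=0, Z=2, V=1, U=0, Y=3, X=3) weight 1/105
  (W=0, Z=2, V=1, U=1, Y=3, X=3) weight 1/70
  (W=1, Z=1, V=2, U=0, Y=2, X=3) weight 1/180
  (W=1, Z=1, V=2, U=1, Y=2, X=3) weight 1/120
  (W=1, Z=2, V=1, U=0, Y=2, X=3) weight 1/210
  (W=1, Z=2, V=1, U=1, Y=2, X=3) weight 1/140
Group by Y:
  weight(Y=2) = 13/504
  weight(Y=3) = 13/252
Total weight = 13/504 + 13/252 = 13/168
P(Y=2 | obs) = 13/504 / 13/168 = 1/3
P(Y=3 | obs) = 13/252 / 13/168 = 2/3

P(Y=2) = 1/3, P(Y=3) = 2/3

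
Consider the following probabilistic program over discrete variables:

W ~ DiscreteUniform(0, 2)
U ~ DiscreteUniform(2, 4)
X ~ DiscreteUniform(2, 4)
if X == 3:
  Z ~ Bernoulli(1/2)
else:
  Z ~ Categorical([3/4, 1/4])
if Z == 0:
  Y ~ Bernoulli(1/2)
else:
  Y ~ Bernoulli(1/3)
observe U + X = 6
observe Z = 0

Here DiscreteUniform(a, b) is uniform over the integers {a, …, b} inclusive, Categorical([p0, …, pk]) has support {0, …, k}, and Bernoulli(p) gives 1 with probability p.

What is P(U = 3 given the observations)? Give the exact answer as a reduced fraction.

Enumerate traces; 18 have nonzero weight after conditioning:
  (W=0, U=2, X=4, Z=0, Y=0) weight 1/72
  (W=0, U=2, X=4, Z=0, Y=1) weight 1/72
  (W=0, U=3, X=3, Z=0, Y=0) weight 1/108
  (W=0, U=3, X=3, Z=0, Y=1) weight 1/108
  (W=0, U=4, X=2, Z=0, Y=0) weight 1/72
  (W=0, U=4, X=2, Z=0, Y=1) weight 1/72
  (W=1, U=2, X=4, Z=0, Y=0) weight 1/72
  (W=1, U=2, X=4, Z=0, Y=1) weight 1/72
  … 10 more
Group by U:
  weight(U=2) = 1/12
  weight(U=3) = 1/18
  weight(U=4) = 1/12
Total weight = 1/12 + 1/18 + 1/12 = 2/9
P(U=2 | obs) = 1/12 / 2/9 = 3/8
P(U=3 | obs) = 1/18 / 2/9 = 1/4
P(U=4 | obs) = 1/12 / 2/9 = 3/8

P(U = 3 | obs) = 1/4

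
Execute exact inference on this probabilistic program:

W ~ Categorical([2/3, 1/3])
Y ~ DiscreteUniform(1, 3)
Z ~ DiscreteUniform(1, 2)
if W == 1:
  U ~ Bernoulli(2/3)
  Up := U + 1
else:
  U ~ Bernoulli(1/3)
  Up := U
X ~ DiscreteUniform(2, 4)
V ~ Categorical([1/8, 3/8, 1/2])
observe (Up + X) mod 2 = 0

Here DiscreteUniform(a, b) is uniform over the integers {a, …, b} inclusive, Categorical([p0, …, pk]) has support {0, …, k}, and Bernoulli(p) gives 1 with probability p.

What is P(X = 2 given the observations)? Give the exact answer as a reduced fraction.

Enumerate traces; 108 have nonzero weight after conditioning:
  (W=0, Y=1, Z=1, U=0, X=2, V=0) weight 1/324
  (W=0, Y=1, Z=1, U=0, X=2, V=1) weight 1/108
  (W=0, Y=1, Z=1, U=0, X=2, V=2) weight 1/81
  (W=0, Y=1, Z=1, U=0, X=4, V=0) weight 1/324
  (W=0, Y=1, Z=1, U=0, X=4, V=1) weight 1/108
  (W=0, Y=1, Z=1, U=0, X=4, V=2) weight 1/81
  (W=0, Y=1, Z=1, U=1, X=3, V=0) weight 1/648
  (W=0, Y=1, Z=1, U=1, X=3, V=1) weight 1/216
  … 100 more
Group by X:
  weight(X=2) = 2/9
  weight(X=3) = 1/9
  weight(X=4) = 2/9
Total weight = 2/9 + 1/9 + 2/9 = 5/9
P(X=2 | obs) = 2/9 / 5/9 = 2/5
P(X=3 | obs) = 1/9 / 5/9 = 1/5
P(X=4 | obs) = 2/9 / 5/9 = 2/5

P(X = 2 | obs) = 2/5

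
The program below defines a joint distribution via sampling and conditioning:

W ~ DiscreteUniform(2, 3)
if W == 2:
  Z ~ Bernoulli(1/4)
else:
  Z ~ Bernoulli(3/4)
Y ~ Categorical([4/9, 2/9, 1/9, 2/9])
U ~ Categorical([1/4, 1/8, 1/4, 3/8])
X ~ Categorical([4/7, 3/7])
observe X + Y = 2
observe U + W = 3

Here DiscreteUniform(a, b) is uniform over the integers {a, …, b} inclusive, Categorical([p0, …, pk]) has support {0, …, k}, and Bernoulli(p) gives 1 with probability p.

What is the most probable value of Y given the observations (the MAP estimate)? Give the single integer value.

argmax_v P(Y = v | obs) = 1

Enumerate traces; 8 have nonzero weight after conditioning:
  (W=2, Z=0, Y=1, U=1, X=1) weight 1/224
  (W=2, Z=0, Y=2, U=1, X=0) weight 1/336
  (W=2, Z=1, Y=1, U=1, X=1) weight 1/672
  (W=2, Z=1, Y=2, U=1, X=0) weight 1/1008
  (W=3, Z=0, Y=1, U=0, X=1) weight 1/336
  (W=3, Z=0, Y=2, U=0, X=0) weight 1/504
  (W=3, Z=1, Y=1, U=0, X=1) weight 1/112
  (W=3, Z=1, Y=2, U=0, X=0) weight 1/168
Group by Y:
  weight(Y=1) = 1/56
  weight(Y=2) = 1/84
Total weight = 1/56 + 1/84 = 5/168
P(Y=1 | obs) = 1/56 / 5/168 = 3/5
P(Y=2 | obs) = 1/84 / 5/168 = 2/5
argmax = 1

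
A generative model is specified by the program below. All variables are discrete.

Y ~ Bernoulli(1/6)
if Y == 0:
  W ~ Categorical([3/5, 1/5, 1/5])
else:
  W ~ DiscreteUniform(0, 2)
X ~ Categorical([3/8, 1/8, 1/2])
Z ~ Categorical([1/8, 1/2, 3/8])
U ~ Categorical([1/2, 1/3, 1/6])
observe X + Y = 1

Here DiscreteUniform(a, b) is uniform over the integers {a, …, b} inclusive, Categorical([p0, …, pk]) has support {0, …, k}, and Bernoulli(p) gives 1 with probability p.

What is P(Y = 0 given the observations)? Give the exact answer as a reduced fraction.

Enumerate traces; 54 have nonzero weight after conditioning:
  (Y=0, W=0, X=1, Z=0, U=0) weight 1/256
  (Y=0, W=0, X=1, Z=0, U=1) weight 1/384
  (Y=0, W=0, X=1, Z=0, U=2) weight 1/768
  (Y=0, W=0, X=1, Z=1, U=0) weight 1/64
  (Y=0, W=0, X=1, Z=1, U=1) weight 1/96
  (Y=0, W=0, X=1, Z=1, U=2) weight 1/192
  (Y=0, W=0, X=1, Z=2, U=0) weight 3/256
  (Y=0, W=0, X=1, Z=2, U=1) weight 1/128
  (Y=1, W=0, X=0, Z=0, U=0) weight 1/768
  … 45 more
Group by Y:
  weight(Y=0) = 5/48
  weight(Y=1) = 1/16
Total weight = 5/48 + 1/16 = 1/6
P(Y=0 | obs) = 5/48 / 1/6 = 5/8
P(Y=1 | obs) = 1/16 / 1/6 = 3/8

P(Y = 0 | obs) = 5/8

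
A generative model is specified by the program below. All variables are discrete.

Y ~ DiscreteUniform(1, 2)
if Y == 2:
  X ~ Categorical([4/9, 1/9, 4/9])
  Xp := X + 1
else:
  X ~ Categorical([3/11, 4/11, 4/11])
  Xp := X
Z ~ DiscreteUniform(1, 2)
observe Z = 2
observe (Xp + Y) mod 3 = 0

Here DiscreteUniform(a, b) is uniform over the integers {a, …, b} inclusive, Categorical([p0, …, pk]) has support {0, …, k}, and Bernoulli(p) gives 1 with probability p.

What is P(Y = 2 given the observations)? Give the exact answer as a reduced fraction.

P(Y = 2 | obs) = 11/20

Enumerate traces; 2 have nonzero weight after conditioning:
  (Y=1, X=2, Z=2) weight 1/11
  (Y=2, X=0, Z=2) weight 1/9
Group by Y:
  weight(Y=1) = 1/11
  weight(Y=2) = 1/9
Total weight = 1/11 + 1/9 = 20/99
P(Y=1 | obs) = 1/11 / 20/99 = 9/20
P(Y=2 | obs) = 1/9 / 20/99 = 11/20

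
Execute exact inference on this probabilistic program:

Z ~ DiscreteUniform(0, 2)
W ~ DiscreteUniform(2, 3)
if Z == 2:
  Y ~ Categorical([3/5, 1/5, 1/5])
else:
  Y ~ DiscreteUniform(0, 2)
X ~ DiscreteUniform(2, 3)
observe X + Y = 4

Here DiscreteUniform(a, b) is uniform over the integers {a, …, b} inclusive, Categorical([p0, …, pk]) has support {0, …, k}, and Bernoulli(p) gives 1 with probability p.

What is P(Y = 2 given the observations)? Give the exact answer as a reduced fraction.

Enumerate traces; 12 have nonzero weight after conditioning:
  (Z=0, W=2, Y=1, X=3) weight 1/36
  (Z=0, W=2, Y=2, X=2) weight 1/36
  (Z=0, W=3, Y=1, X=3) weight 1/36
  (Z=0, W=3, Y=2, X=2) weight 1/36
  (Z=1, W=2, Y=1, X=3) weight 1/36
  (Z=1, W=2, Y=2, X=2) weight 1/36
  (Z=1, W=3, Y=1, X=3) weight 1/36
  (Z=1, W=3, Y=2, X=2) weight 1/36
  … 4 more
Group by Y:
  weight(Y=1) = 13/90
  weight(Y=2) = 13/90
Total weight = 13/90 + 13/90 = 13/45
P(Y=1 | obs) = 13/90 / 13/45 = 1/2
P(Y=2 | obs) = 13/90 / 13/45 = 1/2

P(Y = 2 | obs) = 1/2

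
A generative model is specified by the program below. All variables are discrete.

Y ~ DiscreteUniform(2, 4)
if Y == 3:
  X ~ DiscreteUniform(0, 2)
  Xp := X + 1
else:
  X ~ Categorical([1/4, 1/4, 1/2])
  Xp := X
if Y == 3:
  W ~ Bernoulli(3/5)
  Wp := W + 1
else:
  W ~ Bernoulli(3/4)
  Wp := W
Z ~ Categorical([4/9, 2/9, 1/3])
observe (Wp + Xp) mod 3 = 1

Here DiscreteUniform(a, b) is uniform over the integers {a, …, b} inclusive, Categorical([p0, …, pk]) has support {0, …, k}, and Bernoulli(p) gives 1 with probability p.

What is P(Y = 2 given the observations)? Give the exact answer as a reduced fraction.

Enumerate traces; 18 have nonzero weight after conditioning:
  (Y=2, X=0, W=1, Z=0) weight 1/36
  (Y=2, X=0, W=1, Z=1) weight 1/72
  (Y=2, X=0, W=1, Z=2) weight 1/48
  (Y=2, X=1, W=0, Z=0) weight 1/108
  (Y=2, X=1, W=0, Z=1) weight 1/216
  (Y=2, X=1, W=0, Z=2) weight 1/144
  (Y=3, X=1, W=1, Z=0) weight 4/135
  (Y=3, X=1, W=1, Z=1) weight 2/135
  (Y=4, X=0, W=1, Z=0) weight 1/36
  … 9 more
Group by Y:
  weight(Y=2) = 1/12
  weight(Y=3) = 1/9
  weight(Y=4) = 1/12
Total weight = 1/12 + 1/9 + 1/12 = 5/18
P(Y=2 | obs) = 1/12 / 5/18 = 3/10
P(Y=3 | obs) = 1/9 / 5/18 = 2/5
P(Y=4 | obs) = 1/12 / 5/18 = 3/10

P(Y = 2 | obs) = 3/10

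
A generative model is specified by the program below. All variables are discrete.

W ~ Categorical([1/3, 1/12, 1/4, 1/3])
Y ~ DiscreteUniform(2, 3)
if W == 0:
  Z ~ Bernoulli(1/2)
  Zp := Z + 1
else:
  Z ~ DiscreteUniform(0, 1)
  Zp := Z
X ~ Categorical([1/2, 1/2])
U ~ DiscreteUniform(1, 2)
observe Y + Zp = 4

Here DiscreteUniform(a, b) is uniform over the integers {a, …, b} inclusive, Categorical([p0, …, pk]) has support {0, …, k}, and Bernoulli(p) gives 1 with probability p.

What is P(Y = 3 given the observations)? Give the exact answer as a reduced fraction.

Enumerate traces; 20 have nonzero weight after conditioning:
  (W=0, Y=2, Z=1, X=0, U=1) weight 1/48
  (W=0, Y=2, Z=1, X=0, U=2) weight 1/48
  (W=0, Y=2, Z=1, X=1, U=1) weight 1/48
  (W=0, Y=2, Z=1, X=1, U=2) weight 1/48
  (W=0, Y=3, Z=0, X=0, U=1) weight 1/48
  (W=0, Y=3, Z=0, X=0, U=2) weight 1/48
  (W=0, Y=3, Z=0, X=1, U=1) weight 1/48
  (W=0, Y=3, Z=0, X=1, U=2) weight 1/48
  … 12 more
Group by Y:
  weight(Y=2) = 1/12
  weight(Y=3) = 1/4
Total weight = 1/12 + 1/4 = 1/3
P(Y=2 | obs) = 1/12 / 1/3 = 1/4
P(Y=3 | obs) = 1/4 / 1/3 = 3/4

P(Y = 3 | obs) = 3/4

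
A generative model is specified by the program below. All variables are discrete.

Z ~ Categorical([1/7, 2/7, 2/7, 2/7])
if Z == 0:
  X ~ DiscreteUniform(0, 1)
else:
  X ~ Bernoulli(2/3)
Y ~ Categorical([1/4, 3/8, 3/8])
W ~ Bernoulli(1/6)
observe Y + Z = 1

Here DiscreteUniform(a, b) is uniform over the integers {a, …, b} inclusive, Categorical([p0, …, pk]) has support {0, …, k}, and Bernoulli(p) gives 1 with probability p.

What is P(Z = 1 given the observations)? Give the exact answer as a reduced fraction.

P(Z = 1 | obs) = 4/7

Enumerate traces; 8 have nonzero weight after conditioning:
  (Z=0, X=0, Y=1, W=0) weight 5/224
  (Z=0, X=0, Y=1, W=1) weight 1/224
  (Z=0, X=1, Y=1, W=0) weight 5/224
  (Z=0, X=1, Y=1, W=1) weight 1/224
  (Z=1, X=0, Y=0, W=0) weight 5/252
  (Z=1, X=0, Y=0, W=1) weight 1/252
  (Z=1, X=1, Y=0, W=0) weight 5/126
  (Z=1, X=1, Y=0, W=1) weight 1/126
Group by Z:
  weight(Z=0) = 3/56
  weight(Z=1) = 1/14
Total weight = 3/56 + 1/14 = 1/8
P(Z=0 | obs) = 3/56 / 1/8 = 3/7
P(Z=1 | obs) = 1/14 / 1/8 = 4/7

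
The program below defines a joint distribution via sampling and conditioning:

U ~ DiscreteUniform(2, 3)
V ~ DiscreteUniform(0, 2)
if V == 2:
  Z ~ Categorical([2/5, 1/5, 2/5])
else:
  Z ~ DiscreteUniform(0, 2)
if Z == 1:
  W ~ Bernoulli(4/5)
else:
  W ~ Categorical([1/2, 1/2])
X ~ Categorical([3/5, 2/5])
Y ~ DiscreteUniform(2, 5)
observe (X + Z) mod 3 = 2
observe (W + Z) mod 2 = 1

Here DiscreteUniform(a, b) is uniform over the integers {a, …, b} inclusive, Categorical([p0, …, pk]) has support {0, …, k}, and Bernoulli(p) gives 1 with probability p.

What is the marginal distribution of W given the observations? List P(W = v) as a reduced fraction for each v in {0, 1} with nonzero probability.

Enumerate traces; 48 have nonzero weight after conditioning:
  (U=2, V=0, Z=1, W=0, X=1, Y=2) weight 1/900
  (U=2, V=0, Z=1, W=0, X=1, Y=3) weight 1/900
  (U=2, V=0, Z=1, W=0, X=1, Y=4) weight 1/900
  (U=2, V=0, Z=1, W=0, X=1, Y=5) weight 1/900
  (U=2, V=0, Z=2, W=1, X=0, Y=2) weight 1/240
  (U=2, V=0, Z=2, W=1, X=0, Y=3) weight 1/240
  (U=2, V=0, Z=2, W=1, X=0, Y=4) weight 1/240
  (U=2, V=0, Z=2, W=1, X=0, Y=5) weight 1/240
  … 40 more
Group by W:
  weight(W=0) = 26/1125
  weight(W=1) = 8/75
Total weight = 26/1125 + 8/75 = 146/1125
P(W=0 | obs) = 26/1125 / 146/1125 = 13/73
P(W=1 | obs) = 8/75 / 146/1125 = 60/73

P(W=0) = 13/73, P(W=1) = 60/73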